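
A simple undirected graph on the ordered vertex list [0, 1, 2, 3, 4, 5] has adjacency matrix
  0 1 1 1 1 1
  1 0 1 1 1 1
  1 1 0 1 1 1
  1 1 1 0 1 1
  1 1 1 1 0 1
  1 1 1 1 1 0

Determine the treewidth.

5

A width-5 tree decomposition is:
Bags: B1 = {0, 1, 2, 3, 4, 5}
Tree: (single bag)
With just one bag of size 6, the width is 6 − 1 = 5, so tw(G) ≤ 5. On the other hand G contains the 6-clique {0, 1, 2, 3, 4, 5}. A clique must lie in a single bag of any decomposition, so no decomposition can have width below 5. Hence tw(G) = 5 exactly.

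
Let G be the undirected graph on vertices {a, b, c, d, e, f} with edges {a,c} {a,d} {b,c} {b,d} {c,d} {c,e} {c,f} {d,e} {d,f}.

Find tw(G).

A width-2 tree decomposition is:
Bags: B1 = {a, c, d}  B2 = {b, c, d}  B3 = {c, d, e}  B4 = {c, d, f}
Tree: B1–B2, B2–B3, B2–B4
Every bag has size at most 3, so the width is 3 − 1 = 2 and tw(G) ≤ 2. On the other hand G contains the 3-clique {c, d, e}. A clique must lie in a single bag of any decomposition, so no decomposition can have width below 2. Therefore the treewidth is 2.

2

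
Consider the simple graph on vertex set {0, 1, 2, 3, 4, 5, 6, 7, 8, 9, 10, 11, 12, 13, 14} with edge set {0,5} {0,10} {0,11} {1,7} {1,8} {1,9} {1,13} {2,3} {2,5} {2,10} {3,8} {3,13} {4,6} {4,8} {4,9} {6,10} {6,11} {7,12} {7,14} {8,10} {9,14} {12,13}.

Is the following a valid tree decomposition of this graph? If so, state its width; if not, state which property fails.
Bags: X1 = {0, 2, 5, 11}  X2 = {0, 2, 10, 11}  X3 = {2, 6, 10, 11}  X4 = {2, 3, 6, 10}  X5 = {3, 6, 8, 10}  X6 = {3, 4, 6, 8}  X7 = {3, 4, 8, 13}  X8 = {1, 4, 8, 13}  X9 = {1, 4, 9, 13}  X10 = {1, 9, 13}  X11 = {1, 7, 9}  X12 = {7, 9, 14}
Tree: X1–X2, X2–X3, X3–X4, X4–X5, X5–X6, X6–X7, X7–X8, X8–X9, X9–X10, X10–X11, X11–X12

No — vertex 12 appears in no bag.

A tree decomposition must satisfy three properties: every vertex lies in some bag; for every edge, both endpoints lie together in some bag; and for every vertex, the bags containing it form a connected subtree. Here vertex 12 appears in no bag, so the decomposition is invalid.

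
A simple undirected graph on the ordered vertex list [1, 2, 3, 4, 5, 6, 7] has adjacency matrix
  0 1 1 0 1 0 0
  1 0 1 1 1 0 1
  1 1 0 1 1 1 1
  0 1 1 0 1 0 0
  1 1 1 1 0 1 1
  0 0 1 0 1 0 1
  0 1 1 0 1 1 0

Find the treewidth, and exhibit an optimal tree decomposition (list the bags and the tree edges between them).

Treewidth 3.
One optimal decomposition is:
Bags: B1 = {1, 2, 3, 5}  B2 = {2, 3, 5, 7}  B3 = {3, 5, 6, 7}  B4 = {2, 3, 4, 5}
Tree: B1–B2, B2–B3, B1–B4

Each bag holds 4 vertices, so the decomposition has width 3, which upper-bounds the treewidth. Conversely, {1, 2, 3, 5} is a clique of size 4, and the vertices of any clique must share a bag in every tree decomposition; so some bag has ≥ 4 vertices and tw(G) ≥ 3. Hence tw(G) = 3 exactly.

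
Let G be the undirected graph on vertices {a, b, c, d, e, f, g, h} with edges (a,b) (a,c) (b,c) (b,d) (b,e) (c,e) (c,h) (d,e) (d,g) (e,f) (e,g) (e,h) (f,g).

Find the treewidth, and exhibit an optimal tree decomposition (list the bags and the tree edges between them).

Every bag has size at most 3, so the width is 3 − 1 = 2 and tw(G) ≤ 2. Conversely, {d, e, g} is a clique of size 3, and the vertices of any clique must share a bag in every tree decomposition; so some bag has ≥ 3 vertices and tw(G) ≥ 2. Combining the bounds, tw(G) = 2.

Treewidth 2.
One optimal decomposition is:
Bags: B1 = {b, d, e}  B2 = {b, c, e}  B3 = {d, e, g}  B4 = {a, b, c}  B5 = {c, e, h}  B6 = {e, f, g}
Tree: B1–B2, B1–B3, B2–B4, B2–B5, B3–B6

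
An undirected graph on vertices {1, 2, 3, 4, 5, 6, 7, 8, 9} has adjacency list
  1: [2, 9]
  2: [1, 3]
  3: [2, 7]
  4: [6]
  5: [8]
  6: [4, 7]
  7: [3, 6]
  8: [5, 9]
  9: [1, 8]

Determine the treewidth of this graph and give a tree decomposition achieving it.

The largest bag has 2 vertices, giving width 1; this decomposition certifies tw(G) ≤ 1. Any graph with an edge has treewidth ≥ 1, and G has the edge 5–8. Combining the bounds, tw(G) = 1.

Treewidth 1.
One optimal decomposition is:
Bags: B1 = {5, 8}  B2 = {8, 9}  B3 = {1, 9}  B4 = {1, 2}  B5 = {2, 3}  B6 = {3, 7}  B7 = {6, 7}  B8 = {4, 6}
Tree: B1–B2, B2–B3, B3–B4, B4–B5, B5–B6, B6–B7, B7–B8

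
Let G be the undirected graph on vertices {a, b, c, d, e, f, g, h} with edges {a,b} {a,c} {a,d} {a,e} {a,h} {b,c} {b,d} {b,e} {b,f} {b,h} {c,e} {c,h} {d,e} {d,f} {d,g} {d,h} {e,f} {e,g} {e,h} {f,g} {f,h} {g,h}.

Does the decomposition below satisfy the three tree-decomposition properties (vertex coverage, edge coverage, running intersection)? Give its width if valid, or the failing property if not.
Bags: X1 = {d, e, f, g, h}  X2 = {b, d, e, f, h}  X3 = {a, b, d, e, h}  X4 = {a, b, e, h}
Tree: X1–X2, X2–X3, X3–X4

No — vertex c appears in no bag.

A tree decomposition must satisfy three properties: every vertex lies in some bag; for every edge, both endpoints lie together in some bag; and for every vertex, the bags containing it form a connected subtree. Here vertex c appears in no bag, so the decomposition is invalid.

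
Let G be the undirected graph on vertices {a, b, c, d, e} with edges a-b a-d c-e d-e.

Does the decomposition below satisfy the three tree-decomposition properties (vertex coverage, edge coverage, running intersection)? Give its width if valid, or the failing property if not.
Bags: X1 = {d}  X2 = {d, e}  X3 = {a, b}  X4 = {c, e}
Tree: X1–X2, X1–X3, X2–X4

A tree decomposition must satisfy three properties: every vertex lies in some bag; for every edge, both endpoints lie together in some bag; and for every vertex, the bags containing it form a connected subtree. Here edge (a,d) lies in no bag, so the decomposition is invalid.

No — edge (a,d) lies in no bag.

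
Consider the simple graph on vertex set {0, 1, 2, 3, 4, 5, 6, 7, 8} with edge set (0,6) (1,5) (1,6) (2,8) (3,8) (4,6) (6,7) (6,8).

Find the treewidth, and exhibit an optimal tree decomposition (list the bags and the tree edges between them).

The largest bag has 2 vertices, giving width 1; this decomposition certifies tw(G) ≤ 1. Any graph with an edge has treewidth ≥ 1, and G has the edge 7–6. Therefore the treewidth is 1.

Treewidth 1.
One optimal decomposition is:
Bags: B1 = {6, 7}  B2 = {6, 8}  B3 = {3, 8}  B4 = {2, 8}  B5 = {1, 6}  B6 = {0, 6}  B7 = {4, 6}  B8 = {1, 5}
Tree: B1–B2, B2–B3, B2–B4, B2–B5, B2–B6, B6–B7, B5–B8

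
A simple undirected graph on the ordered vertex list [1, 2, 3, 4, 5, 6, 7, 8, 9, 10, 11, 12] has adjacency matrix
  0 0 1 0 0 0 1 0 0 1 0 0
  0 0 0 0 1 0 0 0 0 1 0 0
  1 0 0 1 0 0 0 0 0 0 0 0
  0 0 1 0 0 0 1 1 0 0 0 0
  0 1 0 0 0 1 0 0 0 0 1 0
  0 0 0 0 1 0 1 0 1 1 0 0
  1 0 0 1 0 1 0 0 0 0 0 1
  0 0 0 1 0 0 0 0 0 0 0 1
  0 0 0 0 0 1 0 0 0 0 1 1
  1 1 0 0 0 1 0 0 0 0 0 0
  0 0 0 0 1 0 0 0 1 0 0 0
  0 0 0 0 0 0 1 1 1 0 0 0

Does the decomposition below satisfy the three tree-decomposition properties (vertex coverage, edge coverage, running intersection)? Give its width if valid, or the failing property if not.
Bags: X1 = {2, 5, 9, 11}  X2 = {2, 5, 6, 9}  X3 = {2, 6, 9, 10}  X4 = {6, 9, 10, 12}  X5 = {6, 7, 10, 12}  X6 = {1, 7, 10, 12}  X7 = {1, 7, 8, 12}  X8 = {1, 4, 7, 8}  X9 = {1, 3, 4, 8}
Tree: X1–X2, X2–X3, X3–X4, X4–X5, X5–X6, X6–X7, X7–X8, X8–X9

Checking the three conditions: (i) the bags cover all of {1, 2, 3, 4, 5, 6, 7, 8, 9, 10, 11, 12}; (ii) for each edge, some bag contains both endpoints; (iii) the bags containing any fixed vertex form a subtree. All hold, so the decomposition is valid with width 4 − 1 = 3.

Yes; width 3.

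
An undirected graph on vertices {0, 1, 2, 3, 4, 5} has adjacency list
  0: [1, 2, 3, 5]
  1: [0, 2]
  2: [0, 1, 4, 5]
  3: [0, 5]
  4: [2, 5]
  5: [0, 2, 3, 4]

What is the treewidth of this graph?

2

A width-2 tree decomposition is:
Bags: B1 = {0, 2, 5}  B2 = {0, 1, 2}  B3 = {0, 3, 5}  B4 = {2, 4, 5}
Tree: B1–B2, B1–B3, B1–B4
Every bag has size at most 3, so the width is 3 − 1 = 2 and tw(G) ≤ 2. On the other hand G contains the 3-clique {0, 1, 2}. A clique must lie in a single bag of any decomposition, so no decomposition can have width below 2. Hence tw(G) = 2 exactly.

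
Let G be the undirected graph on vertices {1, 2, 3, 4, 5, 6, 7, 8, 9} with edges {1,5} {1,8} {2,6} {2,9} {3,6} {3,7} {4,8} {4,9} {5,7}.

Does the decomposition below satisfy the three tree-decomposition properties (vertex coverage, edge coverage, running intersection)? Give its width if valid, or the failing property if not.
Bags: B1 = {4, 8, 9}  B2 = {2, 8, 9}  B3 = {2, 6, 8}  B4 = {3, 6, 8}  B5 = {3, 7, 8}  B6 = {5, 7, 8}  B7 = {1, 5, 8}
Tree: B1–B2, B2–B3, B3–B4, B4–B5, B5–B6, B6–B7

Yes; width 2.

Vertex coverage: the bags together contain {1, 2, 3, 4, 5, 6, 7, 8, 9}, the full vertex set. Edge coverage: each edge of G has both endpoints in at least one bag. Running intersection: for every vertex, the bags containing it form a connected subtree. All three properties hold, so this is a valid tree decomposition of width max|bag| − 1 = 2, and hence tw(G) ≤ 2.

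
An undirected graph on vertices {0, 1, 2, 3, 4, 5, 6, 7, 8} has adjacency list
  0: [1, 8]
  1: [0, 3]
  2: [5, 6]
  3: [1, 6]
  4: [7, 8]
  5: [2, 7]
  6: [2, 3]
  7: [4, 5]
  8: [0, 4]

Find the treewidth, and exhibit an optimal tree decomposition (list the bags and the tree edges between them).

Every bag has size at most 3, so the width is 3 − 1 = 2 and tw(G) ≤ 2. Since 1–0–8–4–7–5–2–6–3–1 is a cycle in G, G is not acyclic. Forests are exactly the graphs of treewidth ≤ 1, so tw(G) ≥ 2. Therefore the treewidth is 2.

Treewidth 2.
One such decomposition:
Bags: B1 = {0, 1, 8}  B2 = {1, 4, 8}  B3 = {1, 4, 7}  B4 = {1, 5, 7}  B5 = {1, 2, 5}  B6 = {1, 2, 6}  B7 = {1, 3, 6}
Tree: B1–B2, B2–B3, B3–B4, B4–B5, B5–B6, B6–B7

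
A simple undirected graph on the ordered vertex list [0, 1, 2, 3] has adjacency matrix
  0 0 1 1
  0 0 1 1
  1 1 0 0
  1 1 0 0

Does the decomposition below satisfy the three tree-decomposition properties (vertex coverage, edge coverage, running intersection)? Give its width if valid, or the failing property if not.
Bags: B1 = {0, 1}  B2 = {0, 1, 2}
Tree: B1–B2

No — vertex 3 appears in no bag.

A tree decomposition must satisfy three properties: every vertex lies in some bag; for every edge, both endpoints lie together in some bag; and for every vertex, the bags containing it form a connected subtree. Here vertex 3 appears in no bag, so the decomposition is invalid.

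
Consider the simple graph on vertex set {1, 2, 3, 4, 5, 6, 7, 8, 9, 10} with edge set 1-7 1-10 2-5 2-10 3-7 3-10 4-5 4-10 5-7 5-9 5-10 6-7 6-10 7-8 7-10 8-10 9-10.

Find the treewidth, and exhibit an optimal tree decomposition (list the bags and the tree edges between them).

Every bag has size at most 3, so the width is 3 − 1 = 2 and tw(G) ≤ 2. For the lower bound, the 3 vertices {5, 9, 10} are pairwise adjacent, and any tree decomposition puts a clique entirely inside one bag — forcing width ≥ 2. Hence tw(G) = 2 exactly.

Treewidth 2.
One such decomposition:
Bags: B1 = {1, 7, 10}  B2 = {6, 7, 10}  B3 = {5, 7, 10}  B4 = {7, 8, 10}  B5 = {5, 9, 10}  B6 = {2, 5, 10}  B7 = {4, 5, 10}  B8 = {3, 7, 10}
Tree: B1–B2, B2–B3, B1–B4, B3–B5, B5–B6, B3–B7, B2–B8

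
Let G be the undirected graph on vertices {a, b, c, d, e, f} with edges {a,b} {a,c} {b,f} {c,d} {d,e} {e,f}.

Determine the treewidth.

A width-2 tree decomposition is:
Bags: B1 = {b, e, f}  B2 = {a, b, e}  B3 = {a, c, e}  B4 = {c, d, e}
Tree: B1–B2, B2–B3, B3–B4
The largest bag has 3 vertices, giving width 2; this decomposition certifies tw(G) ≤ 2. Since e–f–b–a–c–d–e is a cycle in G, G is not acyclic. Forests are exactly the graphs of treewidth ≤ 1, so tw(G) ≥ 2. Combining the bounds, tw(G) = 2.

2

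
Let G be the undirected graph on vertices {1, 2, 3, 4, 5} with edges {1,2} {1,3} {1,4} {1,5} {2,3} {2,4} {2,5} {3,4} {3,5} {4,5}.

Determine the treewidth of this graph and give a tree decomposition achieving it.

With just one bag of size 5, the width is 5 − 1 = 4, so tw(G) ≤ 4. Conversely, {1, 2, 3, 4, 5} is a clique of size 5, and the vertices of any clique must share a bag in every tree decomposition; so some bag has ≥ 5 vertices and tw(G) ≥ 4. Hence tw(G) = 4 exactly.

Treewidth 4.
One such decomposition:
Bags: B1 = {1, 2, 3, 4, 5}
Tree: (single bag)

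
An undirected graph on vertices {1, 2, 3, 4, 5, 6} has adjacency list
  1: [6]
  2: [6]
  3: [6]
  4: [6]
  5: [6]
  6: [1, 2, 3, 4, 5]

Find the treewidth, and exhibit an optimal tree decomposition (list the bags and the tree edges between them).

Treewidth 1.
Bags: B1 = {2, 6}  B2 = {1, 6}  B3 = {5, 6}  B4 = {3, 6}  B5 = {4, 6}
Tree: B1–B2, B1–B3, B2–B4, B2–B5

Every bag has size at most 2, so the width is 2 − 1 = 1 and tw(G) ≤ 1. G has an edge, so its treewidth is at least 1. Combining the bounds, tw(G) = 1.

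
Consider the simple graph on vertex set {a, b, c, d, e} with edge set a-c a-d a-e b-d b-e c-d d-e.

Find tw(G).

2

A width-2 tree decomposition is:
Bags: B1 = {b, d, e}  B2 = {a, d, e}  B3 = {a, c, d}
Tree: B1–B2, B2–B3
The largest bag has 3 vertices, giving width 2; this decomposition certifies tw(G) ≤ 2. For the lower bound, the 3 vertices {a, d, e} are pairwise adjacent, and any tree decomposition puts a clique entirely inside one bag — forcing width ≥ 2. Combining the bounds, tw(G) = 2.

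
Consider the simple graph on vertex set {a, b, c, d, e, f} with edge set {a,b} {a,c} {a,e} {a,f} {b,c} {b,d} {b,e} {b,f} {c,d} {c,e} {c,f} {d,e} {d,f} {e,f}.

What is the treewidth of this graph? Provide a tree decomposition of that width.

Every bag has size at most 5, so the width is 5 − 1 = 4 and tw(G) ≤ 4. For the lower bound, the 5 vertices {b, c, d, e, f} are pairwise adjacent, and any tree decomposition puts a clique entirely inside one bag — forcing width ≥ 4. Therefore the treewidth is 4.

Treewidth 4.
One such decomposition:
Bags: B1 = {a, b, c, e, f}  B2 = {b, c, d, e, f}
Tree: B1–B2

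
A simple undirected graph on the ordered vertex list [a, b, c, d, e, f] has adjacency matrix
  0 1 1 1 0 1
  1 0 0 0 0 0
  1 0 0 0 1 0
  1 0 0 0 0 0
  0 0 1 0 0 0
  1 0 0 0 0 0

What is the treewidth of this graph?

1

A width-1 tree decomposition is:
Bags: B1 = {a, c}  B2 = {a, d}  B3 = {a, f}  B4 = {a, b}  B5 = {c, e}
Tree: B1–B2, B2–B3, B1–B4, B1–B5
Every bag has size at most 2, so the width is 2 − 1 = 1 and tw(G) ≤ 1. G has an edge, so its treewidth is at least 1. Therefore the treewidth is 1.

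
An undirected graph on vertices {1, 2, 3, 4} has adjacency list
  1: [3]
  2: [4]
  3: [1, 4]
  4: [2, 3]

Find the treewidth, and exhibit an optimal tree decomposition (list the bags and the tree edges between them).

Each bag holds 2 vertices, so the decomposition has width 1, which upper-bounds the treewidth. Any graph with an edge has treewidth ≥ 1, and G has the edge 1–3. Hence tw(G) = 1 exactly.

Treewidth 1.
One such decomposition:
Bags: B1 = {1, 3}  B2 = {3, 4}  B3 = {2, 4}
Tree: B1–B2, B2–B3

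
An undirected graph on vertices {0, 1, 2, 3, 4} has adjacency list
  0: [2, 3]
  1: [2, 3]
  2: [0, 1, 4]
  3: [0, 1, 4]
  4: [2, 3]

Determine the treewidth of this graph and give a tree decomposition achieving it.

Treewidth 2.
One such decomposition:
Bags: B1 = {0, 2, 3}  B2 = {1, 2, 3}  B3 = {2, 3, 4}
Tree: B1–B2, B2–B3

The largest bag has 3 vertices, giving width 2; this decomposition certifies tw(G) ≤ 2. Since 0–2–1–3–0 is a cycle in G, G is not acyclic. Forests are exactly the graphs of treewidth ≤ 1, so tw(G) ≥ 2. Hence tw(G) = 2 exactly.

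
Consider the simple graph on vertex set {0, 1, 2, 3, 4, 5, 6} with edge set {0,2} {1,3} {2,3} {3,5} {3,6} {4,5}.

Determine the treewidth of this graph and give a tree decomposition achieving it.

Treewidth 1.
One optimal decomposition is:
Bags: B1 = {2, 3}  B2 = {0, 2}  B3 = {3, 5}  B4 = {1, 3}  B5 = {3, 6}  B6 = {4, 5}
Tree: B1–B2, B1–B3, B3–B4, B4–B5, B3–B6

Each bag holds 2 vertices, so the decomposition has width 1, which upper-bounds the treewidth. G has an edge, so its treewidth is at least 1. Therefore the treewidth is 1.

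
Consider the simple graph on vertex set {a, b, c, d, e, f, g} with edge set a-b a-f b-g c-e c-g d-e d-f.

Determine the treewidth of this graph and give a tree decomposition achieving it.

Treewidth 2.
One such decomposition:
Bags: B1 = {c, d, e}  B2 = {c, d, g}  B3 = {b, d, g}  B4 = {a, b, d}  B5 = {a, d, f}
Tree: B1–B2, B2–B3, B3–B4, B4–B5

Each bag holds 3 vertices, so the decomposition has width 2, which upper-bounds the treewidth. For the lower bound, G contains the cycle d–e–c–g–b–a–f–d, so G is not a forest; only forests have treewidth ≤ 1, hence tw(G) ≥ 2. Combining the bounds, tw(G) = 2.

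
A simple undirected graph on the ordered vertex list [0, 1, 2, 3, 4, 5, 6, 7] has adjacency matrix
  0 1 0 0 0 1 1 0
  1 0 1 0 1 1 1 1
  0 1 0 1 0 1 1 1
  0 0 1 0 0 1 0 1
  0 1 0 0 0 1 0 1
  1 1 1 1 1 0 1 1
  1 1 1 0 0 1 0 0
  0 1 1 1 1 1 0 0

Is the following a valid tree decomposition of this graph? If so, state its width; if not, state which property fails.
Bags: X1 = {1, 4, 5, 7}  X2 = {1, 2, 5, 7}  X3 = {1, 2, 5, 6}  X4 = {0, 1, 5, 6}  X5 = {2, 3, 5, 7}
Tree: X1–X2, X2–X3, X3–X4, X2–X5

Every vertex of G appears in some bag (union = {0, 1, 2, 3, 4, 5, 6, 7}); every edge is covered by a bag; and for each vertex v the set of bags containing v is connected in the bag tree. The decomposition is therefore valid. The largest bag has 4 vertices, so the width is 3.

Yes; width 3.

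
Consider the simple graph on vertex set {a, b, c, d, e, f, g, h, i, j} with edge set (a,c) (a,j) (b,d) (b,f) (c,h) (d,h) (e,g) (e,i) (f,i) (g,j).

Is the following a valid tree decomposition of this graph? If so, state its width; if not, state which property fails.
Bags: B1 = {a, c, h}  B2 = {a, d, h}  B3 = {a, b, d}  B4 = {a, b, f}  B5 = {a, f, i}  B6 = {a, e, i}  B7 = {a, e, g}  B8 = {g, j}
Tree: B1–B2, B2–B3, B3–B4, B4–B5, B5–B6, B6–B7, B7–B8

A tree decomposition must satisfy three properties: every vertex lies in some bag; for every edge, both endpoints lie together in some bag; and for every vertex, the bags containing it form a connected subtree. Here edge (a,j) lies in no bag, so the decomposition is invalid.

No — edge (a,j) lies in no bag.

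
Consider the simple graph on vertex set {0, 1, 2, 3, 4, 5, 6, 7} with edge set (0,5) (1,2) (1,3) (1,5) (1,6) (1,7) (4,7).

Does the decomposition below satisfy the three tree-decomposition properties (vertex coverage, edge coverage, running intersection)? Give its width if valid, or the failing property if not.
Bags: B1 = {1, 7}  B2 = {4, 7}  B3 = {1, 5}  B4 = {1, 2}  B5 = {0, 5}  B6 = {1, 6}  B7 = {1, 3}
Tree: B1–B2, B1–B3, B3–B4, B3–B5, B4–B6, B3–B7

Vertex coverage: the bags together contain {0, 1, 2, 3, 4, 5, 6, 7}, the full vertex set. Edge coverage: each edge of G has both endpoints in at least one bag. Running intersection: for every vertex, the bags containing it form a connected subtree. All three properties hold, so this is a valid tree decomposition of width max|bag| − 1 = 1, and hence tw(G) ≤ 1.

Yes; width 1.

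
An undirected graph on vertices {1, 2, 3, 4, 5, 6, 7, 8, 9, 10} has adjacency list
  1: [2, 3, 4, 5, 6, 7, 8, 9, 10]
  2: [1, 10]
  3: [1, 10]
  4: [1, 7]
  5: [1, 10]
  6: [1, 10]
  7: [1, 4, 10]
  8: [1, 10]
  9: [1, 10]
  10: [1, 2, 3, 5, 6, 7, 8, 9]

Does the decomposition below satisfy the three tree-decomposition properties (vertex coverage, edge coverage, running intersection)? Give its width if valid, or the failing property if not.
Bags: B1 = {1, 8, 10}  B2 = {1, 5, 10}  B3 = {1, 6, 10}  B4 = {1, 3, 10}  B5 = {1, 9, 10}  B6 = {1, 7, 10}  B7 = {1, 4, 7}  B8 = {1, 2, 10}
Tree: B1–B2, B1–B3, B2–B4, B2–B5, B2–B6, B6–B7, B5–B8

Yes; width 2.

Vertex coverage: the bags together contain {1, 2, 3, 4, 5, 6, 7, 8, 9, 10}, the full vertex set. Edge coverage: each edge of G has both endpoints in at least one bag. Running intersection: for every vertex, the bags containing it form a connected subtree. All three properties hold, so this is a valid tree decomposition of width max|bag| − 1 = 2, and hence tw(G) ≤ 2.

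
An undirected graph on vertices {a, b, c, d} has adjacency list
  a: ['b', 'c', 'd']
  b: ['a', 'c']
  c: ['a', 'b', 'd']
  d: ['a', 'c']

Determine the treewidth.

2

A width-2 tree decomposition is:
Bags: B1 = {a, c, d}  B2 = {a, b, c}
Tree: B1–B2
Each bag holds 3 vertices, so the decomposition has width 2, which upper-bounds the treewidth. On the other hand G contains the 3-clique {a, c, d}. A clique must lie in a single bag of any decomposition, so no decomposition can have width below 2. Hence tw(G) = 2 exactly.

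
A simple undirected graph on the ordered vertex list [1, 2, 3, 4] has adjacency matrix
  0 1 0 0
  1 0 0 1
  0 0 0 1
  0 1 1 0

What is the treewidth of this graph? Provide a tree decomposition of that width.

Treewidth 1.
One such decomposition:
Bags: B1 = {3, 4}  B2 = {2, 4}  B3 = {1, 2}
Tree: B1–B2, B2–B3

The largest bag has 2 vertices, giving width 1; this decomposition certifies tw(G) ≤ 1. Any graph with an edge has treewidth ≥ 1, and G has the edge 3–4. Therefore the treewidth is 1.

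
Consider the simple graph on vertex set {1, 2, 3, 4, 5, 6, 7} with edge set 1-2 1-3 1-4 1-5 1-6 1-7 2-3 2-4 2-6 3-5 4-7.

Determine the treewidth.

2

A width-2 tree decomposition is:
Bags: B1 = {1, 2, 3}  B2 = {1, 2, 4}  B3 = {1, 3, 5}  B4 = {1, 4, 7}  B5 = {1, 2, 6}
Tree: B1–B2, B1–B3, B2–B4, B2–B5
Each bag holds 3 vertices, so the decomposition has width 2, which upper-bounds the treewidth. Conversely, {1, 2, 3} is a clique of size 3, and the vertices of any clique must share a bag in every tree decomposition; so some bag has ≥ 3 vertices and tw(G) ≥ 2. Hence tw(G) = 2 exactly.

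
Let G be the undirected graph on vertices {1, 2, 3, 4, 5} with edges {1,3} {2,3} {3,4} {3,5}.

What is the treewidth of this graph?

1

A width-1 tree decomposition is:
Bags: B1 = {2, 3}  B2 = {3, 5}  B3 = {3, 4}  B4 = {1, 3}
Tree: B1–B2, B2–B3, B3–B4
Each bag holds 2 vertices, so the decomposition has width 1, which upper-bounds the treewidth. Any graph with an edge has treewidth ≥ 1, and G has the edge 2–3. The upper and lower bounds meet at 1, so that is the treewidth.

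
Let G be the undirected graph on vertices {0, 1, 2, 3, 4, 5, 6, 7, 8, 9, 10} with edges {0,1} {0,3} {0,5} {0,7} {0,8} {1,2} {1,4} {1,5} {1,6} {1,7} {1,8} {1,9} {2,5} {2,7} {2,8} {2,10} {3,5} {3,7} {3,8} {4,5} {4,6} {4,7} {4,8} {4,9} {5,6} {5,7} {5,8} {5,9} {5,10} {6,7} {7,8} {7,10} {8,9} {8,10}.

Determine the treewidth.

4

A width-4 tree decomposition is:
Bags: B1 = {0, 1, 5, 7, 8}  B2 = {1, 2, 5, 7, 8}  B3 = {1, 4, 5, 7, 8}  B4 = {0, 3, 5, 7, 8}  B5 = {1, 4, 5, 8, 9}  B6 = {1, 4, 5, 6, 7}  B7 = {2, 5, 7, 8, 10}
Tree: B1–B2, B2–B3, B1–B4, B3–B5, B3–B6, B2–B7
The largest bag has 5 vertices, giving width 4; this decomposition certifies tw(G) ≤ 4. Conversely, {1, 4, 5, 8, 9} is a clique of size 5, and the vertices of any clique must share a bag in every tree decomposition; so some bag has ≥ 5 vertices and tw(G) ≥ 4. Therefore the treewidth is 4.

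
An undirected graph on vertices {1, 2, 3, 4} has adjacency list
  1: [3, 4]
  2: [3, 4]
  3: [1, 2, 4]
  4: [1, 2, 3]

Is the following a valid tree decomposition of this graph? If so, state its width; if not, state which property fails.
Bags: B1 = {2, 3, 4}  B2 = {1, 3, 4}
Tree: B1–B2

Vertex coverage: the bags together contain {1, 2, 3, 4}, the full vertex set. Edge coverage: each edge of G has both endpoints in at least one bag. Running intersection: for every vertex, the bags containing it form a connected subtree. All three properties hold, so this is a valid tree decomposition of width max|bag| − 1 = 2, and hence tw(G) ≤ 2.

Yes; width 2.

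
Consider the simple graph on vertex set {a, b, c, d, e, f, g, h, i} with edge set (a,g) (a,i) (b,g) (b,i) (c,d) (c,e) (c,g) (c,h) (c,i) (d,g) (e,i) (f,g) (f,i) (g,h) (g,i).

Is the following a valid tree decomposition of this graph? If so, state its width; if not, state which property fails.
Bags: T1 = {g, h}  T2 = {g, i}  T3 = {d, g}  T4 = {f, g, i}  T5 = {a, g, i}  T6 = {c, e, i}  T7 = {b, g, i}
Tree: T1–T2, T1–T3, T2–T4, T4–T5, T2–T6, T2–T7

No — edge (c,h) lies in no bag.

A tree decomposition must satisfy three properties: every vertex lies in some bag; for every edge, both endpoints lie together in some bag; and for every vertex, the bags containing it form a connected subtree. Here edge (c,h) lies in no bag, so the decomposition is invalid.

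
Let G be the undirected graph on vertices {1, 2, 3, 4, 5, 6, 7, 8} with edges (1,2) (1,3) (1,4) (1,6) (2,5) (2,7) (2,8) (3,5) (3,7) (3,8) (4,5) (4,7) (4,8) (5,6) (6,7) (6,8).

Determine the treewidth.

4

A width-4 tree decomposition is:
Bags: B1 = {1, 2, 3, 4, 6}  B2 = {2, 3, 4, 6, 7}  B3 = {2, 3, 4, 5, 6}  B4 = {2, 3, 4, 6, 8}
Tree: B1–B2, B2–B3, B3–B4
Every bag has size at most 5, so the width is 5 − 1 = 4 and tw(G) ≤ 4. For the lower bound: the 5 vertex sets {1,6}, {4,7}, {2,5}, {3}, {8} are disjoint, each induces a connected subgraph, and every pair is joined by at least one edge of G. Contracting each set to a single vertex therefore yields K_{5} as a minor, and since treewidth is minor-monotone, tw(G) ≥ tw(K_{5}) = 4. The upper and lower bounds meet at 4, so that is the treewidth.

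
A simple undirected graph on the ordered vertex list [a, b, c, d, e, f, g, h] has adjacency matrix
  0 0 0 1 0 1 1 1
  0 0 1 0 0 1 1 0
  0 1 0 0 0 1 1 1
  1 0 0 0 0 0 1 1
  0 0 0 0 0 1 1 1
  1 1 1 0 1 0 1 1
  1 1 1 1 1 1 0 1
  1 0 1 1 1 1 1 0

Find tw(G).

3

A width-3 tree decomposition is:
Bags: B1 = {a, f, g, h}  B2 = {a, d, g, h}  B3 = {c, f, g, h}  B4 = {b, c, f, g}  B5 = {e, f, g, h}
Tree: B1–B2, B1–B3, B3–B4, B3–B5
Each bag holds 4 vertices, so the decomposition has width 3, which upper-bounds the treewidth. On the other hand G contains the 4-clique {a, d, g, h}. A clique must lie in a single bag of any decomposition, so no decomposition can have width below 3. Combining the bounds, tw(G) = 3.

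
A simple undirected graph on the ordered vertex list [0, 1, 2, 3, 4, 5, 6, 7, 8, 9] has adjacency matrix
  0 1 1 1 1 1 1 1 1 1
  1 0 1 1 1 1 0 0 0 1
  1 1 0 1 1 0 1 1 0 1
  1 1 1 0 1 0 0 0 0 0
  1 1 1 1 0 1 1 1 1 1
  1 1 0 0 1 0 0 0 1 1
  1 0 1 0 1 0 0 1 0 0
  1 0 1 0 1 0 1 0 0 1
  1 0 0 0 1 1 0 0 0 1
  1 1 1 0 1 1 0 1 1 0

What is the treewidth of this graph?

4

A width-4 tree decomposition is:
Bags: B1 = {0, 1, 2, 4, 9}  B2 = {0, 1, 4, 5, 9}  B3 = {0, 1, 2, 3, 4}  B4 = {0, 2, 4, 7, 9}  B5 = {0, 2, 4, 6, 7}  B6 = {0, 4, 5, 8, 9}
Tree: B1–B2, B1–B3, B1–B4, B4–B5, B2–B6
Each bag holds 5 vertices, so the decomposition has width 4, which upper-bounds the treewidth. Conversely, {0, 4, 5, 8, 9} is a clique of size 5, and the vertices of any clique must share a bag in every tree decomposition; so some bag has ≥ 5 vertices and tw(G) ≥ 4. Hence tw(G) = 4 exactly.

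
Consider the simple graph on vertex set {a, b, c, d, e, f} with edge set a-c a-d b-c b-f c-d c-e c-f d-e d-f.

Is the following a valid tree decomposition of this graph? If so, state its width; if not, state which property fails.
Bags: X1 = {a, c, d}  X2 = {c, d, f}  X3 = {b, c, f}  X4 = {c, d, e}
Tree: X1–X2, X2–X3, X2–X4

Yes; width 2.

Every vertex of G appears in some bag (union = {a, b, c, d, e, f}); every edge is covered by a bag; and for each vertex v the set of bags containing v is connected in the bag tree. The decomposition is therefore valid. The largest bag has 3 vertices, so the width is 2.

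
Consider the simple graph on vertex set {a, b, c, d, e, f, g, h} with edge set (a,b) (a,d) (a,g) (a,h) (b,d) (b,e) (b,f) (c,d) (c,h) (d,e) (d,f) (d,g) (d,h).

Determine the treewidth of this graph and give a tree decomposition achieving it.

Each bag holds 3 vertices, so the decomposition has width 2, which upper-bounds the treewidth. On the other hand G contains the 3-clique {a, d, g}. A clique must lie in a single bag of any decomposition, so no decomposition can have width below 2. Therefore the treewidth is 2.

Treewidth 2.
One optimal decomposition is:
Bags: B1 = {b, d, f}  B2 = {a, b, d}  B3 = {a, d, h}  B4 = {a, d, g}  B5 = {c, d, h}  B6 = {b, d, e}
Tree: B1–B2, B2–B3, B3–B4, B3–B5, B1–B6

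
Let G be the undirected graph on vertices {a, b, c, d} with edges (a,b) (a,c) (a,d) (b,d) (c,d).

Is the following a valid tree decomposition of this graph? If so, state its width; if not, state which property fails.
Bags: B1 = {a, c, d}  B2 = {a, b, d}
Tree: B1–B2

Yes; width 2.

Vertex coverage: the bags together contain {a, b, c, d}, the full vertex set. Edge coverage: each edge of G has both endpoints in at least one bag. Running intersection: for every vertex, the bags containing it form a connected subtree. All three properties hold, so this is a valid tree decomposition of width max|bag| − 1 = 2, and hence tw(G) ≤ 2.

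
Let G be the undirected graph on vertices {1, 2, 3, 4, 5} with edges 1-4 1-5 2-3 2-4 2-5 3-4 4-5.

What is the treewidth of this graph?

A width-2 tree decomposition is:
Bags: B1 = {2, 3, 4}  B2 = {2, 4, 5}  B3 = {1, 4, 5}
Tree: B1–B2, B2–B3
Each bag holds 3 vertices, so the decomposition has width 2, which upper-bounds the treewidth. Conversely, {1, 4, 5} is a clique of size 3, and the vertices of any clique must share a bag in every tree decomposition; so some bag has ≥ 3 vertices and tw(G) ≥ 2. Combining the bounds, tw(G) = 2.

2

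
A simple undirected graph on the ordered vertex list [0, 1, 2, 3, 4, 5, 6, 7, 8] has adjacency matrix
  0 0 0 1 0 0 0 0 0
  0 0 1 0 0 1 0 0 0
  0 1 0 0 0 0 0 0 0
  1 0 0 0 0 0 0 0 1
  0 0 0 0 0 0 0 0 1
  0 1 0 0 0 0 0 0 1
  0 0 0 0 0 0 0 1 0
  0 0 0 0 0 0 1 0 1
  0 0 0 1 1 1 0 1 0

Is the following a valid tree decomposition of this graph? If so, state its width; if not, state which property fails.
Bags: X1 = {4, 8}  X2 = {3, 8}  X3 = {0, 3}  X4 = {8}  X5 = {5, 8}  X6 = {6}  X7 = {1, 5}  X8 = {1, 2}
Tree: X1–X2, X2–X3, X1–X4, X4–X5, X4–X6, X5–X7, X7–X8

No — vertex 7 appears in no bag.

A tree decomposition must satisfy three properties: every vertex lies in some bag; for every edge, both endpoints lie together in some bag; and for every vertex, the bags containing it form a connected subtree. Here vertex 7 appears in no bag, so the decomposition is invalid.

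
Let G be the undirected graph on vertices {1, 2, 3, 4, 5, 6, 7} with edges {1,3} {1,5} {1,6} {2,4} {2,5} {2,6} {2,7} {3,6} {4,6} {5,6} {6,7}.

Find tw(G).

2

A width-2 tree decomposition is:
Bags: B1 = {1, 3, 6}  B2 = {1, 5, 6}  B3 = {2, 5, 6}  B4 = {2, 4, 6}  B5 = {2, 6, 7}
Tree: B1–B2, B2–B3, B3–B4, B3–B5
Each bag holds 3 vertices, so the decomposition has width 2, which upper-bounds the treewidth. Conversely, {1, 3, 6} is a clique of size 3, and the vertices of any clique must share a bag in every tree decomposition; so some bag has ≥ 3 vertices and tw(G) ≥ 2. Therefore the treewidth is 2.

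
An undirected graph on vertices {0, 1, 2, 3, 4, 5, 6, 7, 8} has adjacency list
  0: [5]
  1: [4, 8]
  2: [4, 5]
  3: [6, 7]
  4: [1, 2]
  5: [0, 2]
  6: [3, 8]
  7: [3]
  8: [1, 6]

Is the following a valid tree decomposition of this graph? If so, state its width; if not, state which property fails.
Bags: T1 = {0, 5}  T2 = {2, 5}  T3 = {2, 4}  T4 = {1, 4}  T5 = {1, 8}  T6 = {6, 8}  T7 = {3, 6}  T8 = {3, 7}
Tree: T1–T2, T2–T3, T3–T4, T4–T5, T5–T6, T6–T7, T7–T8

Vertex coverage: the bags together contain {0, 1, 2, 3, 4, 5, 6, 7, 8}, the full vertex set. Edge coverage: each edge of G has both endpoints in at least one bag. Running intersection: for every vertex, the bags containing it form a connected subtree. All three properties hold, so this is a valid tree decomposition of width max|bag| − 1 = 1, and hence tw(G) ≤ 1.

Yes; width 1.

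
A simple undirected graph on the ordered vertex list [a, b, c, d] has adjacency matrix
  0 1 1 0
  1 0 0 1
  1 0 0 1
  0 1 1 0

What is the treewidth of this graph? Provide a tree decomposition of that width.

Treewidth 2.
Bags: B1 = {a, b, c}  B2 = {b, c, d}
Tree: B1–B2

Each bag holds 3 vertices, so the decomposition has width 2, which upper-bounds the treewidth. For the lower bound, G contains the cycle b–a–c–d–b, so G is not a forest; only forests have treewidth ≤ 1, hence tw(G) ≥ 2. Combining the bounds, tw(G) = 2.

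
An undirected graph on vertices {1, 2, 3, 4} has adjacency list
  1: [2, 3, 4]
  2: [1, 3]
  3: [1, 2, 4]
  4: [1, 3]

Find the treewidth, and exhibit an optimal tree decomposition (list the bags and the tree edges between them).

Treewidth 2.
Bags: B1 = {1, 3, 4}  B2 = {1, 2, 3}
Tree: B1–B2

Every bag has size at most 3, so the width is 3 − 1 = 2 and tw(G) ≤ 2. For the lower bound, the 3 vertices {1, 2, 3} are pairwise adjacent, and any tree decomposition puts a clique entirely inside one bag — forcing width ≥ 2. Therefore the treewidth is 2.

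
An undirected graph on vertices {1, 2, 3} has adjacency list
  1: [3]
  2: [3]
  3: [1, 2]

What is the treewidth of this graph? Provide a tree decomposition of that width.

The largest bag has 2 vertices, giving width 1; this decomposition certifies tw(G) ≤ 1. Any graph with an edge has treewidth ≥ 1, and G has the edge 1–3. Therefore the treewidth is 1.

Treewidth 1.
Bags: B1 = {1, 3}  B2 = {2, 3}
Tree: B1–B2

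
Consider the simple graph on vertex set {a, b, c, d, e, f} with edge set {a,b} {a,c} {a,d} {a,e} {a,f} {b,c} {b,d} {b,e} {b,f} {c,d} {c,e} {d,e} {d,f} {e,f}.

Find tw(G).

A width-4 tree decomposition is:
Bags: B1 = {a, b, c, d, e}  B2 = {a, b, d, e, f}
Tree: B1–B2
Each bag holds 5 vertices, so the decomposition has width 4, which upper-bounds the treewidth. Conversely, {a, b, c, d, e} is a clique of size 5, and the vertices of any clique must share a bag in every tree decomposition; so some bag has ≥ 5 vertices and tw(G) ≥ 4. Hence tw(G) = 4 exactly.

4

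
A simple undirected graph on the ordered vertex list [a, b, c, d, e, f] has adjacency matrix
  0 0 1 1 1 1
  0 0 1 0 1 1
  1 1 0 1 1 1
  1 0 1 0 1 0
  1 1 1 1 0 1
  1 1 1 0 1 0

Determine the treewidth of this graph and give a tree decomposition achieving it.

Every bag has size at most 4, so the width is 4 − 1 = 3 and tw(G) ≤ 3. Conversely, {a, c, d, e} is a clique of size 4, and the vertices of any clique must share a bag in every tree decomposition; so some bag has ≥ 4 vertices and tw(G) ≥ 3. Hence tw(G) = 3 exactly.

Treewidth 3.
Bags: B1 = {a, c, d, e}  B2 = {a, c, e, f}  B3 = {b, c, e, f}
Tree: B1–B2, B2–B3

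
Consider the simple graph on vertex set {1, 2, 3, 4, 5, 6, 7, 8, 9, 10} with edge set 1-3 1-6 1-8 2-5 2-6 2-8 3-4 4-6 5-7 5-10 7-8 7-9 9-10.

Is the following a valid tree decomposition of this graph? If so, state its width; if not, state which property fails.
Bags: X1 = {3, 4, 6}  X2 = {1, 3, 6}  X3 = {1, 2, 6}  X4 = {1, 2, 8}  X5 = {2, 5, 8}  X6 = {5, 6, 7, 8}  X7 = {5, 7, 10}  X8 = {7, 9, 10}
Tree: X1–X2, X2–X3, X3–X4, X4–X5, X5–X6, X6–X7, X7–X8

A tree decomposition must satisfy three properties: every vertex lies in some bag; for every edge, both endpoints lie together in some bag; and for every vertex, the bags containing it form a connected subtree. Here bags containing vertex 6 are not connected in the tree, so the decomposition is invalid.

No — bags containing vertex 6 are not connected in the tree.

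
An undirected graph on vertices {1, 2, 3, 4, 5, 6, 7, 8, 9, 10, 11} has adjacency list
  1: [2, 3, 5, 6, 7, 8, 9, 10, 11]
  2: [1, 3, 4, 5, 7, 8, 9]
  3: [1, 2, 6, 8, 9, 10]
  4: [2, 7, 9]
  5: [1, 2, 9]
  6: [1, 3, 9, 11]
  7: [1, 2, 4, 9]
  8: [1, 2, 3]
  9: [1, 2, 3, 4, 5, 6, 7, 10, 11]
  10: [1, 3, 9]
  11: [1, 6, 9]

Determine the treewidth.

A width-3 tree decomposition is:
Bags: B1 = {1, 2, 3, 9}  B2 = {1, 2, 5, 9}  B3 = {1, 3, 9, 10}  B4 = {1, 2, 3, 8}  B5 = {1, 3, 6, 9}  B6 = {1, 6, 9, 11}  B7 = {1, 2, 7, 9}  B8 = {2, 4, 7, 9}
Tree: B1–B2, B1–B3, B1–B4, B3–B5, B5–B6, B2–B7, B7–B8
Every bag has size at most 4, so the width is 4 − 1 = 3 and tw(G) ≤ 3. Conversely, {1, 2, 3, 8} is a clique of size 4, and the vertices of any clique must share a bag in every tree decomposition; so some bag has ≥ 4 vertices and tw(G) ≥ 3. Hence tw(G) = 3 exactly.

3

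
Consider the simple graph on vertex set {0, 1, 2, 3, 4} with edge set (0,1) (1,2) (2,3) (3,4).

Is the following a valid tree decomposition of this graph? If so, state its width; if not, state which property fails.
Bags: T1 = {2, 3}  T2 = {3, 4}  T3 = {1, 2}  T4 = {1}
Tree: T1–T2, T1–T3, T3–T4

A tree decomposition must satisfy three properties: every vertex lies in some bag; for every edge, both endpoints lie together in some bag; and for every vertex, the bags containing it form a connected subtree. Here vertex 0 appears in no bag, so the decomposition is invalid.

No — vertex 0 appears in no bag.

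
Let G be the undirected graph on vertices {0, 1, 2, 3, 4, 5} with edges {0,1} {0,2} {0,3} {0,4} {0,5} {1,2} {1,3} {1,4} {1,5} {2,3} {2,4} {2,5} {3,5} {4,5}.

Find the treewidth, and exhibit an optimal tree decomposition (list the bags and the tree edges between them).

Every bag has size at most 5, so the width is 5 − 1 = 4 and tw(G) ≤ 4. On the other hand G contains the 5-clique {0, 1, 2, 3, 5}. A clique must lie in a single bag of any decomposition, so no decomposition can have width below 4. Combining the bounds, tw(G) = 4.

Treewidth 4.
One optimal decomposition is:
Bags: B1 = {0, 1, 2, 3, 5}  B2 = {0, 1, 2, 4, 5}
Tree: B1–B2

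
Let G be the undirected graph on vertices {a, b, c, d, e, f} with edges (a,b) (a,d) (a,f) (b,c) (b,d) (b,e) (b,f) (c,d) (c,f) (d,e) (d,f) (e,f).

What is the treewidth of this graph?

A width-3 tree decomposition is:
Bags: B1 = {a, b, d, f}  B2 = {b, c, d, f}  B3 = {b, d, e, f}
Tree: B1–B2, B1–B3
Every bag has size at most 4, so the width is 4 − 1 = 3 and tw(G) ≤ 3. Conversely, {b, d, e, f} is a clique of size 4, and the vertices of any clique must share a bag in every tree decomposition; so some bag has ≥ 4 vertices and tw(G) ≥ 3. Therefore the treewidth is 3.

3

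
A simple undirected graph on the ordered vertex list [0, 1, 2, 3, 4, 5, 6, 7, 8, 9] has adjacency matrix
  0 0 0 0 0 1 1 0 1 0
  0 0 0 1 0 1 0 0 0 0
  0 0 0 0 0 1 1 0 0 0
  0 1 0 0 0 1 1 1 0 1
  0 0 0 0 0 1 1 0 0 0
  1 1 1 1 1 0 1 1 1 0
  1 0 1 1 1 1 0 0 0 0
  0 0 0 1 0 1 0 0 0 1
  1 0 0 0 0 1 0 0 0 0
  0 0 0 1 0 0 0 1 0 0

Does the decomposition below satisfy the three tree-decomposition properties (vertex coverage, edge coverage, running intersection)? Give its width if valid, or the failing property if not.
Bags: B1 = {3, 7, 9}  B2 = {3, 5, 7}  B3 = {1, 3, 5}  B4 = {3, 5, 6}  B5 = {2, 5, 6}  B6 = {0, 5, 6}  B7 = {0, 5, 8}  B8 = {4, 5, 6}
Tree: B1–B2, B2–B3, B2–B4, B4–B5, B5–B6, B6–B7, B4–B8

Yes; width 2.

Vertex coverage: the bags together contain {0, 1, 2, 3, 4, 5, 6, 7, 8, 9}, the full vertex set. Edge coverage: each edge of G has both endpoints in at least one bag. Running intersection: for every vertex, the bags containing it form a connected subtree. All three properties hold, so this is a valid tree decomposition of width max|bag| − 1 = 2, and hence tw(G) ≤ 2.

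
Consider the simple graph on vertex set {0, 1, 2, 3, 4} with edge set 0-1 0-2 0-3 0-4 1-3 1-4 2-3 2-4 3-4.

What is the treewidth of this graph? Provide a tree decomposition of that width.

Every bag has size at most 4, so the width is 4 − 1 = 3 and tw(G) ≤ 3. Conversely, {0, 1, 3, 4} is a clique of size 4, and the vertices of any clique must share a bag in every tree decomposition; so some bag has ≥ 4 vertices and tw(G) ≥ 3. Combining the bounds, tw(G) = 3.

Treewidth 3.
Bags: B1 = {0, 1, 3, 4}  B2 = {0, 2, 3, 4}
Tree: B1–B2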